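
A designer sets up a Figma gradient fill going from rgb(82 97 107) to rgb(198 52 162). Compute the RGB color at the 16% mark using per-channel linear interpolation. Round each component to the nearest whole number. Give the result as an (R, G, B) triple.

(101, 90, 116)

16% corresponds to t = 0.16.
R = 82 + 0.16 × (198 − 82) = 82 + 0.16 × 116 = 100.56 → 101
G = 97 + 0.16 × (52 − 97) = 97 + 0.16 × -45 = 89.8 → 90
B = 107 + 0.16 × (162 − 107) = 107 + 0.16 × 55 = 115.8 → 116
So the blended color is (101, 90, 116), about #655a74.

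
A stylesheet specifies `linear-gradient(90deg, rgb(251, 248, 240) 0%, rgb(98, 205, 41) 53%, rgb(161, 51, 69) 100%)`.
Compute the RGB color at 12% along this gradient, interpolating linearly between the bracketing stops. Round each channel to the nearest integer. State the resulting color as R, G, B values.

12% lies between the 0% and 53% stops, so the local fraction is t = (12 − 0)/(53 − 0) = 12/53 ≈ 0.2264.
R = 251 + 0.2264 × (98 − 251) = 216.361 → 216
G = 248 + 0.2264 × (205 − 248) = 238.265 → 238
B = 240 + 0.2264 × (41 − 240) = 194.946 → 195

(216, 238, 195)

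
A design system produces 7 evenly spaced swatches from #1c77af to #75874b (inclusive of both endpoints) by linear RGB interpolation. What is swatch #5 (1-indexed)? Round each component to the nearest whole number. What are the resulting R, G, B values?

(87, 130, 108)

With 7 swatches and endpoints inclusive, swatch 5 sits at t = (5 − 1)/(7 − 1) = 4/6 ≈ 0.6667.
#1c77af → (28, 119, 175); #75874b → (117, 135, 75).
R = 28 + 0.6667 × (117 − 28) = 87.336 → 87
G = 119 + 0.6667 × (135 − 119) = 129.667 → 130
B = 175 + 0.6667 × (75 − 175) = 108.33 → 108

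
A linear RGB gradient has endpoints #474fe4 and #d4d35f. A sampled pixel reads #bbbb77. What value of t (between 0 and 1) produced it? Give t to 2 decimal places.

0.82

Invert the lerp on the R channel (largest span, 141): t = (187 − 71) / (212 − 71) = 116/141 = 0.8227.
Check on G: (187 − 79)/(211 − 79) = 0.8182 ✓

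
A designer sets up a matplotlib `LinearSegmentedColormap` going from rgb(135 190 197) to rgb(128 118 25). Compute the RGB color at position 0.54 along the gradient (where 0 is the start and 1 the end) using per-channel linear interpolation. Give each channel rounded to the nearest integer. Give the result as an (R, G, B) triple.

(131, 151, 104)

R = 135 + 0.54 × (128 − 135) = 135 + 0.54 × -7 = 131.22 → 131
G = 190 + 0.54 × (118 − 190) = 190 + 0.54 × -72 = 151.12 → 151
B = 197 + 0.54 × (25 − 197) = 197 + 0.54 × -172 = 104.12 → 104
So the blended color is (131, 151, 104), about #839768.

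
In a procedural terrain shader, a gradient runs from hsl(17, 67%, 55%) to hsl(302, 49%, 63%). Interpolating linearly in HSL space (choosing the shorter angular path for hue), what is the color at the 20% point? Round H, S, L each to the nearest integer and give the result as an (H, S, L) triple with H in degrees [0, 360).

Hue: 302 − 17 = 285°, but |285| > 180 so the shorter arc goes the other way: Δh = 285 − 360 = -75°.
H = 17 + 0.2 × (-75) = 2 → 2°
S = 67 + 0.2 × (49 − 67) = 63.4 → 63%
L = 55 + 0.2 × (63 − 55) = 56.6 → 57%

(2, 63, 57)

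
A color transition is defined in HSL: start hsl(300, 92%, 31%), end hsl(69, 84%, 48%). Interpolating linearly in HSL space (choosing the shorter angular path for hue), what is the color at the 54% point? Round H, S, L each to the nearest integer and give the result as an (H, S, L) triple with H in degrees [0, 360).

(10, 88, 40)

Hue: 69 − 300 = -231°, but |-231| > 180 so the shorter arc goes the other way: Δh = -231 + 360 = 129°.
H = 300 + 0.54 × (129) = 369.66 → 370 → 370 mod 360 = 10°
S = 92 + 0.54 × (84 − 92) = 87.68 → 88%
L = 31 + 0.54 × (48 − 31) = 40.18 → 40%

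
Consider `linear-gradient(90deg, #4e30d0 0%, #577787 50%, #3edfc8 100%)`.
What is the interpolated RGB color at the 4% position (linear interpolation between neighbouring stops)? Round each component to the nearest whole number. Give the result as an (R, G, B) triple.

4% lies between the 0% and 50% stops, so the local fraction is t = (4 − 0)/(50 − 0) = 4/50 ≈ 0.08.
#4e30d0 → (78, 48, 208); #577787 → (87, 119, 135).
R = 78 + 0.08 × (87 − 78) = 78.72 → 79
G = 48 + 0.08 × (119 − 48) = 53.68 → 54
B = 208 + 0.08 × (135 − 208) = 202.16 → 202

(79, 54, 202)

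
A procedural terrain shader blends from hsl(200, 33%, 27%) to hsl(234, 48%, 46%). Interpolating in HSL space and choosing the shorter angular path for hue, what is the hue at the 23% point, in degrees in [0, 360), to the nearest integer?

208

Hue arc: Δh = 234 − 200 = 34° (|Δh| ≤ 180, already the shorter path).
H = 200 + 0.23 × (34) = 207.82 → 208°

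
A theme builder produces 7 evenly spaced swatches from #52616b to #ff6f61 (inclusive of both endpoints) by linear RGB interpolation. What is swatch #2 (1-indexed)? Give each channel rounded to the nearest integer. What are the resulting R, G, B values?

With 7 swatches and endpoints inclusive, swatch 2 sits at t = (2 − 1)/(7 − 1) = 1/6 ≈ 0.1667.
#52616b → (82, 97, 107); #ff6f61 → (255, 111, 97).
R = 82 + 0.1667 × (255 − 82) = 110.839 → 111
G = 97 + 0.1667 × (111 − 97) = 99.334 → 99
B = 107 + 0.1667 × (97 − 107) = 105.333 → 105

(111, 99, 105)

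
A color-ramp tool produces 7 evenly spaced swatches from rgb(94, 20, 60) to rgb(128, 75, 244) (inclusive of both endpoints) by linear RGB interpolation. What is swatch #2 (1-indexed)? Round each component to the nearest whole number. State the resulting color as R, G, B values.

(100, 29, 91)

With 7 swatches and endpoints inclusive, swatch 2 sits at t = (2 − 1)/(7 − 1) = 1/6 ≈ 0.1667.
R = 94 + 0.1667 × (128 − 94) = 99.668 → 100
G = 20 + 0.1667 × (75 − 20) = 29.169 → 29
B = 60 + 0.1667 × (244 − 60) = 90.673 → 91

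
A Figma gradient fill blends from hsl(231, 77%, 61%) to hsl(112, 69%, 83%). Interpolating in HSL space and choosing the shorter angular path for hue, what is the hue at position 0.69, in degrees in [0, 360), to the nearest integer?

149

Hue arc: Δh = 112 − 231 = -119° (|Δh| ≤ 180, already the shorter path).
H = 231 + 0.69 × (-119) = 148.89 → 149°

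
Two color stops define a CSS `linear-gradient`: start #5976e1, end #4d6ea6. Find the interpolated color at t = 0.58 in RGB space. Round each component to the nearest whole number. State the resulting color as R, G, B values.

(82, 113, 191)

#5976e1 → (89, 118, 225); #4d6ea6 → (77, 110, 166).
R = 89 + 0.58 × (77 − 89) = 89 + 0.58 × -12 = 82.04 → 82
G = 118 + 0.58 × (110 − 118) = 118 + 0.58 × -8 = 113.36 → 113
B = 225 + 0.58 × (166 − 225) = 225 + 0.58 × -59 = 190.78 → 191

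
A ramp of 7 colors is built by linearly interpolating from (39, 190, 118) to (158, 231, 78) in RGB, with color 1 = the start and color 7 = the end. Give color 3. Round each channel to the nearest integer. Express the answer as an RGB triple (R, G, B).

With 7 swatches and endpoints inclusive, swatch 3 sits at t = (3 − 1)/(7 − 1) = 2/6 ≈ 0.3333.
R = 39 + 0.3333 × (158 − 39) = 78.663 → 79
G = 190 + 0.3333 × (231 − 190) = 203.665 → 204
B = 118 + 0.3333 × (78 − 118) = 104.668 → 105

(79, 204, 105)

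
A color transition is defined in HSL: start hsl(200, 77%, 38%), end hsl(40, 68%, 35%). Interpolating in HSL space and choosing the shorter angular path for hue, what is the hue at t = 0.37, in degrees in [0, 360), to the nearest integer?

Hue arc: Δh = 40 − 200 = -160° (|Δh| ≤ 180, already the shorter path).
H = 200 + 0.37 × (-160) = 140.8 → 141°

141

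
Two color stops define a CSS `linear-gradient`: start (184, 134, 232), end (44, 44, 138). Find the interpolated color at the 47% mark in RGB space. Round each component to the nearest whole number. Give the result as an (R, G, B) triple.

(118, 92, 188)

47% corresponds to t = 0.47.
R = 184 + 0.47 × (44 − 184) = 184 + 0.47 × -140 = 118.2 → 118
G = 134 + 0.47 × (44 − 134) = 134 + 0.47 × -90 = 91.7 → 92
B = 232 + 0.47 × (138 − 232) = 232 + 0.47 × -94 = 187.82 → 188
So the blended color is (118, 92, 188), about #765cbc.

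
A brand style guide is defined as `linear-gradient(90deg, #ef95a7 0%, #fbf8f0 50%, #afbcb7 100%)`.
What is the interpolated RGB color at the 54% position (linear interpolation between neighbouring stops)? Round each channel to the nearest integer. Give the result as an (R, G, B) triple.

54% lies between the 50% and 100% stops, so the local fraction is t = (54 − 50)/(100 − 50) = 4/50 ≈ 0.08.
#fbf8f0 → (251, 248, 240); #afbcb7 → (175, 188, 183).
R = 251 + 0.08 × (175 − 251) = 244.92 → 245
G = 248 + 0.08 × (188 − 248) = 243.2 → 243
B = 240 + 0.08 × (183 − 240) = 235.44 → 235

(245, 243, 235)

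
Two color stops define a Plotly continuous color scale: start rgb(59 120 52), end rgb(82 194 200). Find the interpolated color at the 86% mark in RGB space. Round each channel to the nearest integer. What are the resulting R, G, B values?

86% corresponds to t = 0.86.
R = 59 + 0.86 × (82 − 59) = 59 + 0.86 × 23 = 78.78 → 79
G = 120 + 0.86 × (194 − 120) = 120 + 0.86 × 74 = 183.64 → 184
B = 52 + 0.86 × (200 − 52) = 52 + 0.86 × 148 = 179.28 → 179
So the blended color is (79, 184, 179), about #4fb8b3.

(79, 184, 179)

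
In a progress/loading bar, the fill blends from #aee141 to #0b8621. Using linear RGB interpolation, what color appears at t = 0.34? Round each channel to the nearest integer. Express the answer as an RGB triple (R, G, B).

(119, 194, 54)

#aee141 → (174, 225, 65); #0b8621 → (11, 134, 33).
R = 174 + 0.34 × (11 − 174) = 174 + 0.34 × -163 = 118.58 → 119
G = 225 + 0.34 × (134 − 225) = 225 + 0.34 × -91 = 194.06 → 194
B = 65 + 0.34 × (33 − 65) = 65 + 0.34 × -32 = 54.12 → 54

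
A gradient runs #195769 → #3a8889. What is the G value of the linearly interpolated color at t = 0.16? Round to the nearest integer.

95

G₁ = 87 (from #195769), G₂ = 136 (from #3a8889).
G = 87 + 0.16 × (136 − 87) = 94.84 → 95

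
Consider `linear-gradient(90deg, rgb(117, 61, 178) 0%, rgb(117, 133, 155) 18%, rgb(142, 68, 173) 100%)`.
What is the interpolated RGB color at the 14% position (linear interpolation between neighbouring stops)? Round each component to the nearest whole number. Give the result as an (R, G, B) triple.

14% lies between the 0% and 18% stops, so the local fraction is t = (14 − 0)/(18 − 0) = 14/18 ≈ 0.7778.
R = 117 + 0.7778 × (117 − 117) = 117 → 117
G = 61 + 0.7778 × (133 − 61) = 117.002 → 117
B = 178 + 0.7778 × (155 − 178) = 160.111 → 160

(117, 117, 160)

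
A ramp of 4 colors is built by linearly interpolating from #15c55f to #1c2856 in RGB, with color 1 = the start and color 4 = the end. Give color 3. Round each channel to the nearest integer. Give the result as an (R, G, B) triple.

(26, 92, 89)

With 4 swatches and endpoints inclusive, swatch 3 sits at t = (3 − 1)/(4 − 1) = 2/3 ≈ 0.6667.
#15c55f → (21, 197, 95); #1c2856 → (28, 40, 86).
R = 21 + 0.6667 × (28 − 21) = 25.667 → 26
G = 197 + 0.6667 × (40 − 197) = 92.328 → 92
B = 95 + 0.6667 × (86 − 95) = 89 → 89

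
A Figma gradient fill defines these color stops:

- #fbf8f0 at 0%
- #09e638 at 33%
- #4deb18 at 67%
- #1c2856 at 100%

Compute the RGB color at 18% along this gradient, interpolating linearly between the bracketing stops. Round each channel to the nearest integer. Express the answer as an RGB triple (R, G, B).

(119, 238, 140)

18% lies between the 0% and 33% stops, so the local fraction is t = (18 − 0)/(33 − 0) = 18/33 ≈ 0.5455.
#fbf8f0 → (251, 248, 240); #09e638 → (9, 230, 56).
R = 251 + 0.5455 × (9 − 251) = 118.989 → 119
G = 248 + 0.5455 × (230 − 248) = 238.181 → 238
B = 240 + 0.5455 × (56 − 240) = 139.628 → 140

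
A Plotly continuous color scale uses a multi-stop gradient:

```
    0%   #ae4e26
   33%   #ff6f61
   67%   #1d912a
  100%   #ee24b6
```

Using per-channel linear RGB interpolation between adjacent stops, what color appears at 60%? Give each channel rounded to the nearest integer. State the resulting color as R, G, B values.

(76, 138, 53)

60% lies between the 33% and 67% stops, so the local fraction is t = (60 − 33)/(67 − 33) = 27/34 ≈ 0.7941.
#ff6f61 → (255, 111, 97); #1d912a → (29, 145, 42).
R = 255 + 0.7941 × (29 − 255) = 75.533 → 76
G = 111 + 0.7941 × (145 − 111) = 137.999 → 138
B = 97 + 0.7941 × (42 − 97) = 53.325 → 53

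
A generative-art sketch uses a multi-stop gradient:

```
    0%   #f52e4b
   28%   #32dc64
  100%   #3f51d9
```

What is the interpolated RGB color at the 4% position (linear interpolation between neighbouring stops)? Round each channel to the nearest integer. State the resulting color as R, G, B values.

4% lies between the 0% and 28% stops, so the local fraction is t = (4 − 0)/(28 − 0) = 4/28 ≈ 0.1429.
#f52e4b → (245, 46, 75); #32dc64 → (50, 220, 100).
R = 245 + 0.1429 × (50 − 245) = 217.135 → 217
G = 46 + 0.1429 × (220 − 46) = 70.865 → 71
B = 75 + 0.1429 × (100 − 75) = 78.573 → 79

(217, 71, 79)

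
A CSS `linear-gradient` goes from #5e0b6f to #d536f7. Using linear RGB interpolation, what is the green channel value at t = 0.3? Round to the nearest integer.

24

G₁ = 11 (from #5e0b6f), G₂ = 54 (from #d536f7).
G = 11 + 0.3 × (54 − 11) = 23.9 → 24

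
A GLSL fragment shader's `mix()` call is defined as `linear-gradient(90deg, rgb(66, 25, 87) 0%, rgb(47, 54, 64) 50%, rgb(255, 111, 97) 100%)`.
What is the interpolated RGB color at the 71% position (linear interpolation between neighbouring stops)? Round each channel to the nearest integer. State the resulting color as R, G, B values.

(134, 78, 78)

71% lies between the 50% and 100% stops, so the local fraction is t = (71 − 50)/(100 − 50) = 21/50 ≈ 0.42.
R = 47 + 0.42 × (255 − 47) = 134.36 → 134
G = 54 + 0.42 × (111 − 54) = 77.94 → 78
B = 64 + 0.42 × (97 − 64) = 77.86 → 78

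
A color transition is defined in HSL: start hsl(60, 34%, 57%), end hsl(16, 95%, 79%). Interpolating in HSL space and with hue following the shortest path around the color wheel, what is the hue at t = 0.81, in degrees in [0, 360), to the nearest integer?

24

Hue arc: Δh = 16 − 60 = -44° (|Δh| ≤ 180, already the shorter path).
H = 60 + 0.81 × (-44) = 24.36 → 24°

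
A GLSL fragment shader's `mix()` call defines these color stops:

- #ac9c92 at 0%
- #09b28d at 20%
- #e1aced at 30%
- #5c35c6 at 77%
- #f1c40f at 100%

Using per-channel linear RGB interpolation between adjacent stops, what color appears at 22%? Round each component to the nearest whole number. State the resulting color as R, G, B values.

22% lies between the 20% and 30% stops, so the local fraction is t = (22 − 20)/(30 − 20) = 2/10 ≈ 0.2.
#09b28d → (9, 178, 141); #e1aced → (225, 172, 237).
R = 9 + 0.2 × (225 − 9) = 52.2 → 52
G = 178 + 0.2 × (172 − 178) = 176.8 → 177
B = 141 + 0.2 × (237 − 141) = 160.2 → 160

(52, 177, 160)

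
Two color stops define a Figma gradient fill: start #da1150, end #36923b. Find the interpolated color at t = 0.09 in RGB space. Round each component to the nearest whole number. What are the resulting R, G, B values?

#da1150 → (218, 17, 80); #36923b → (54, 146, 59).
R = 218 + 0.09 × (54 − 218) = 218 + 0.09 × -164 = 203.24 → 203
G = 17 + 0.09 × (146 − 17) = 17 + 0.09 × 129 = 28.61 → 29
B = 80 + 0.09 × (59 − 80) = 80 + 0.09 × -21 = 78.11 → 78
So the blended color is (203, 29, 78), about #cb1d4e.

(203, 29, 78)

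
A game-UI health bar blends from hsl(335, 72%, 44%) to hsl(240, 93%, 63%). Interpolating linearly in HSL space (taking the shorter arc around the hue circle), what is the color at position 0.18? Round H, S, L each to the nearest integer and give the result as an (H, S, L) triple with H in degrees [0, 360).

(318, 76, 47)

Hue arc: Δh = 240 − 335 = -95° (|Δh| ≤ 180, already the shorter path).
H = 335 + 0.18 × (-95) = 317.9 → 318°
S = 72 + 0.18 × (93 − 72) = 75.78 → 76%
L = 44 + 0.18 × (63 − 44) = 47.42 → 47%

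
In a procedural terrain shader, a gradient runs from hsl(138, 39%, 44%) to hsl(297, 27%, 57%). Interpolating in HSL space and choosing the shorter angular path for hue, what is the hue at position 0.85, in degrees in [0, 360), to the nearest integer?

Hue arc: Δh = 297 − 138 = 159° (|Δh| ≤ 180, already the shorter path).
H = 138 + 0.85 × (159) = 273.15 → 273°

273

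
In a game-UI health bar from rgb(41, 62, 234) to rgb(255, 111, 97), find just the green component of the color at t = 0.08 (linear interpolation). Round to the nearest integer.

66

G = 62 + 0.08 × (111 − 62) = 65.92 → 66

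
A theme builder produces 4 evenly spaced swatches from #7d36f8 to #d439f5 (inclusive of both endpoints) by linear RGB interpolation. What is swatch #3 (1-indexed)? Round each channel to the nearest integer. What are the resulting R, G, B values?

(183, 56, 246)

With 4 swatches and endpoints inclusive, swatch 3 sits at t = (3 − 1)/(4 − 1) = 2/3 ≈ 0.6667.
#7d36f8 → (125, 54, 248); #d439f5 → (212, 57, 245).
R = 125 + 0.6667 × (212 − 125) = 183.003 → 183
G = 54 + 0.6667 × (57 − 54) = 56 → 56
B = 248 + 0.6667 × (245 − 248) = 246 → 246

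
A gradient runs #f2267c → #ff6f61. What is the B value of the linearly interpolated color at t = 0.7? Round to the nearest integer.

105

B₁ = 124 (from #f2267c), B₂ = 97 (from #ff6f61).
B = 124 + 0.7 × (97 − 124) = 105.1 → 105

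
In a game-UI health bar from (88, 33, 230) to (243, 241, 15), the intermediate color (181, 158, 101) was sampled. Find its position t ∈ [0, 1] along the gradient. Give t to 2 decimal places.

Invert the lerp on the B channel (largest span, 215): t = (101 − 230) / (15 − 230) = -129/-215 = 0.6.
Check on R: (181 − 88)/(243 − 88) = 0.6 ✓

0.60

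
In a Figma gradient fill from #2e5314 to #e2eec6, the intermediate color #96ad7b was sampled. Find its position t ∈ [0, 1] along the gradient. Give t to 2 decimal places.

Invert the lerp on the R channel (largest span, 180): t = (150 − 46) / (226 − 46) = 104/180 = 0.57778.
Check on G: (173 − 83)/(238 − 83) = 0.5806 ✓

0.58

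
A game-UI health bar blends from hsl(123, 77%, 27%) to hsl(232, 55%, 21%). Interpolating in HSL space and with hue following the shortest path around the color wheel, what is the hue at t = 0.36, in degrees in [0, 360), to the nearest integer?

Hue arc: Δh = 232 − 123 = 109° (|Δh| ≤ 180, already the shorter path).
H = 123 + 0.36 × (109) = 162.24 → 162°

162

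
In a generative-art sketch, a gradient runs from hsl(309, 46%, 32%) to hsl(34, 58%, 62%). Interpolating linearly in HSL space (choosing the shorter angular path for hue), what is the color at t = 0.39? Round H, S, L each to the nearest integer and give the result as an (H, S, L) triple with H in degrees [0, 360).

Hue: 34 − 309 = -275°, but |-275| > 180 so the shorter arc goes the other way: Δh = -275 + 360 = 85°.
H = 309 + 0.39 × (85) = 342.15 → 342°
S = 46 + 0.39 × (58 − 46) = 50.68 → 51%
L = 32 + 0.39 × (62 − 32) = 43.7 → 44%

(342, 51, 44)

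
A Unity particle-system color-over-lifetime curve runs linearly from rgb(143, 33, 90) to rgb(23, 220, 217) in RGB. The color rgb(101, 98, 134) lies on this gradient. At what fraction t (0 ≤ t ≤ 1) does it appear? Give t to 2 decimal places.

Invert the lerp on the G channel (largest span, 187): t = (98 − 33) / (220 − 33) = 65/187 = 0.34759.
Check on R: (101 − 143)/(23 − 143) = 0.35 ✓

0.35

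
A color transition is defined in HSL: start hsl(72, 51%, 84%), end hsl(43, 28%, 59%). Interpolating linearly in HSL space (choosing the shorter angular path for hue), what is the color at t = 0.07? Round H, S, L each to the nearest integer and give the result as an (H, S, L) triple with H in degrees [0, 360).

(70, 49, 82)

Hue arc: Δh = 43 − 72 = -29° (|Δh| ≤ 180, already the shorter path).
H = 72 + 0.07 × (-29) = 69.97 → 70°
S = 51 + 0.07 × (28 − 51) = 49.39 → 49%
L = 84 + 0.07 × (59 − 84) = 82.25 → 82%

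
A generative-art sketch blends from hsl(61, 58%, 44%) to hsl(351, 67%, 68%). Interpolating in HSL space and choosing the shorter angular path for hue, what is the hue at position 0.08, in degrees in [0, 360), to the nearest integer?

55

Hue: 351 − 61 = 290°, but |290| > 180 so the shorter arc goes the other way: Δh = 290 − 360 = -70°.
H = 61 + 0.08 × (-70) = 55.4 → 55°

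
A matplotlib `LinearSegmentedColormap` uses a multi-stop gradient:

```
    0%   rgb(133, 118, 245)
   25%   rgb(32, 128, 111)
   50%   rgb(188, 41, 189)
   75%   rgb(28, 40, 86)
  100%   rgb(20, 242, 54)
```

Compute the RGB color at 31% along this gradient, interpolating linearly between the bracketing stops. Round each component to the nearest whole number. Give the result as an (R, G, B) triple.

(69, 107, 130)

31% lies between the 25% and 50% stops, so the local fraction is t = (31 − 25)/(50 − 25) = 6/25 ≈ 0.24.
R = 32 + 0.24 × (188 − 32) = 69.44 → 69
G = 128 + 0.24 × (41 − 128) = 107.12 → 107
B = 111 + 0.24 × (189 − 111) = 129.72 → 130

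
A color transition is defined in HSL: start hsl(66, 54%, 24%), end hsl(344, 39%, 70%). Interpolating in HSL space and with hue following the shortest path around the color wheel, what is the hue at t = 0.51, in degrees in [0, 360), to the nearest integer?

24

Hue: 344 − 66 = 278°, but |278| > 180 so the shorter arc goes the other way: Δh = 278 − 360 = -82°.
H = 66 + 0.51 × (-82) = 24.18 → 24°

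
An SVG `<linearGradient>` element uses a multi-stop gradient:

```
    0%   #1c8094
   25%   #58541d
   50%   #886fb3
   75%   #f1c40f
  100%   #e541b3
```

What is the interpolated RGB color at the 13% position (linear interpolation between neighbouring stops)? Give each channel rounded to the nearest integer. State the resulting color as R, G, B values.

13% lies between the 0% and 25% stops, so the local fraction is t = (13 − 0)/(25 − 0) = 13/25 ≈ 0.52.
#1c8094 → (28, 128, 148); #58541d → (88, 84, 29).
R = 28 + 0.52 × (88 − 28) = 59.2 → 59
G = 128 + 0.52 × (84 − 128) = 105.12 → 105
B = 148 + 0.52 × (29 − 148) = 86.12 → 86

(59, 105, 86)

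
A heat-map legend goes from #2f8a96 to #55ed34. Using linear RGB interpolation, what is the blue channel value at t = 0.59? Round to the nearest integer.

92

B₁ = 150 (from #2f8a96), B₂ = 52 (from #55ed34).
B = 150 + 0.59 × (52 − 150) = 92.18 → 92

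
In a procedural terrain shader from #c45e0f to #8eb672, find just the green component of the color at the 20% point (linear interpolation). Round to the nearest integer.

G₁ = 94 (from #c45e0f), G₂ = 182 (from #8eb672).
G = 94 + 0.2 × (182 − 94) = 111.6 → 112

112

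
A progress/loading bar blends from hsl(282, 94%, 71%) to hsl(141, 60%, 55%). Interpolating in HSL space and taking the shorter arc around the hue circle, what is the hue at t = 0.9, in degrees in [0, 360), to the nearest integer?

Hue arc: Δh = 141 − 282 = -141° (|Δh| ≤ 180, already the shorter path).
H = 282 + 0.9 × (-141) = 155.1 → 155°

155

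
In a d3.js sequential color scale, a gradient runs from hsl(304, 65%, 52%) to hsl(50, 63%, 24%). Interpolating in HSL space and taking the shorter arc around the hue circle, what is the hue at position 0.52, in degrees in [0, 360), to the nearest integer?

Hue: 50 − 304 = -254°, but |-254| > 180 so the shorter arc goes the other way: Δh = -254 + 360 = 106°.
H = 304 + 0.52 × (106) = 359.12 → 359°

359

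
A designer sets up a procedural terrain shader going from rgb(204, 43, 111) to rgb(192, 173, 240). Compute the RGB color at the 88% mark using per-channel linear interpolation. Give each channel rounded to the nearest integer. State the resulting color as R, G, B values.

88% corresponds to t = 0.88.
R = 204 + 0.88 × (192 − 204) = 204 + 0.88 × -12 = 193.44 → 193
G = 43 + 0.88 × (173 − 43) = 43 + 0.88 × 130 = 157.4 → 157
B = 111 + 0.88 × (240 − 111) = 111 + 0.88 × 129 = 224.52 → 225

(193, 157, 225)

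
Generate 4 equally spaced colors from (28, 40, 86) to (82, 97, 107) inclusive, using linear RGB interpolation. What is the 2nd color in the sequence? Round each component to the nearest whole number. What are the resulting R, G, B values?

With 4 swatches and endpoints inclusive, swatch 2 sits at t = (2 − 1)/(4 − 1) = 1/3 ≈ 0.3333.
R = 28 + 0.3333 × (82 − 28) = 45.998 → 46
G = 40 + 0.3333 × (97 − 40) = 58.998 → 59
B = 86 + 0.3333 × (107 − 86) = 92.999 → 93

(46, 59, 93)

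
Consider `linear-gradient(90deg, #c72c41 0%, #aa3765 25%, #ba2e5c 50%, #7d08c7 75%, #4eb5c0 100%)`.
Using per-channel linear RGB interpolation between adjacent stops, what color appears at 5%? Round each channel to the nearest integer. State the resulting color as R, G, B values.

5% lies between the 0% and 25% stops, so the local fraction is t = (5 − 0)/(25 − 0) = 5/25 ≈ 0.2.
#c72c41 → (199, 44, 65); #aa3765 → (170, 55, 101).
R = 199 + 0.2 × (170 − 199) = 193.2 → 193
G = 44 + 0.2 × (55 − 44) = 46.2 → 46
B = 65 + 0.2 × (101 − 65) = 72.2 → 72

(193, 46, 72)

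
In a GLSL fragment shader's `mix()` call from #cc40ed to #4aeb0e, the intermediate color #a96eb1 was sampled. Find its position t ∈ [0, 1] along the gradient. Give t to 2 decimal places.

Invert the lerp on the B channel (largest span, 223): t = (177 − 237) / (14 − 237) = -60/-223 = 0.26906.
Check on R: (169 − 204)/(74 − 204) = 0.2692 ✓

0.27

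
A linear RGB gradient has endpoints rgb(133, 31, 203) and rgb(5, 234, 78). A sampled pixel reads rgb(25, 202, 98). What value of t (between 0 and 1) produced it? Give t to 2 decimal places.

0.84

Invert the lerp on the G channel (largest span, 203): t = (202 − 31) / (234 − 31) = 171/203 = 0.84236.
Check on R: (25 − 133)/(5 − 133) = 0.8438 ✓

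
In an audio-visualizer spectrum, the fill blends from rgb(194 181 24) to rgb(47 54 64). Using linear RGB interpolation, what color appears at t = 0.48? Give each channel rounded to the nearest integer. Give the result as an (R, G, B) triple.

R = 194 + 0.48 × (47 − 194) = 194 + 0.48 × -147 = 123.44 → 123
G = 181 + 0.48 × (54 − 181) = 181 + 0.48 × -127 = 120.04 → 120
B = 24 + 0.48 × (64 − 24) = 24 + 0.48 × 40 = 43.2 → 43

(123, 120, 43)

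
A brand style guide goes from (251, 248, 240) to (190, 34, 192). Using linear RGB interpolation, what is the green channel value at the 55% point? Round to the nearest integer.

130

G = 248 + 0.55 × (34 − 248) = 130.3 → 130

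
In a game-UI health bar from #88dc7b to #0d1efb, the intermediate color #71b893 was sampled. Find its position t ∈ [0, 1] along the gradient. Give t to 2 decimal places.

0.19

Invert the lerp on the G channel (largest span, 190): t = (184 − 220) / (30 − 220) = -36/-190 = 0.18947.
Check on R: (113 − 136)/(13 − 136) = 0.187 ✓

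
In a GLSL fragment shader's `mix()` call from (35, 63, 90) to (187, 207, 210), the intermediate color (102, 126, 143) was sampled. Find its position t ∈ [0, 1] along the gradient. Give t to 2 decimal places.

0.44

Invert the lerp on the R channel (largest span, 152): t = (102 − 35) / (187 − 35) = 67/152 = 0.44079.
Check on G: (126 − 63)/(207 − 63) = 0.4375 ✓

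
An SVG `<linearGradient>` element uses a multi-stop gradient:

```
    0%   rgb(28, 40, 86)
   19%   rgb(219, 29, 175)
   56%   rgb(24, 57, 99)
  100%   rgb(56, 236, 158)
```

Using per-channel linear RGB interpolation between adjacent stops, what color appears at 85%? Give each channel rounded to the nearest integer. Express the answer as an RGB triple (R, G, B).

(45, 175, 138)

85% lies between the 56% and 100% stops, so the local fraction is t = (85 − 56)/(100 − 56) = 29/44 ≈ 0.6591.
R = 24 + 0.6591 × (56 − 24) = 45.091 → 45
G = 57 + 0.6591 × (236 − 57) = 174.979 → 175
B = 99 + 0.6591 × (158 − 99) = 137.887 → 138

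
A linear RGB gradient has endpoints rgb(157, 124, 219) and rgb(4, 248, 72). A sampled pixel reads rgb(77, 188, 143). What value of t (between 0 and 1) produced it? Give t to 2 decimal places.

Invert the lerp on the R channel (largest span, 153): t = (77 − 157) / (4 − 157) = -80/-153 = 0.52288.
Check on G: (188 − 124)/(248 − 124) = 0.5161 ✓

0.52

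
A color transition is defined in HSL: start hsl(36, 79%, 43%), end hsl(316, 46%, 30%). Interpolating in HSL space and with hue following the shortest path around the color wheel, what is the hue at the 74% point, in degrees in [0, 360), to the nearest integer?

Hue: 316 − 36 = 280°, but |280| > 180 so the shorter arc goes the other way: Δh = 280 − 360 = -80°.
H = 36 + 0.74 × (-80) = -23.2 → -23 → -23 mod 360 = 337°

337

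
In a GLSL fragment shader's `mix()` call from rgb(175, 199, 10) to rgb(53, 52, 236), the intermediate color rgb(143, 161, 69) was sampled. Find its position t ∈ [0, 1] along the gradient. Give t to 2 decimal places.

0.26

Invert the lerp on the B channel (largest span, 226): t = (69 − 10) / (236 − 10) = 59/226 = 0.26106.
Check on R: (143 − 175)/(53 − 175) = 0.2623 ✓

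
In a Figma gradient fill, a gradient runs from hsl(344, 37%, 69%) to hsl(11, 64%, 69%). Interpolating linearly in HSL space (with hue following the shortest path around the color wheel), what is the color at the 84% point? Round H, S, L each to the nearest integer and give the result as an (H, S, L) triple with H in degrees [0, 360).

Hue: 11 − 344 = -333°, but |-333| > 180 so the shorter arc goes the other way: Δh = -333 + 360 = 27°.
H = 344 + 0.84 × (27) = 366.68 → 367 → 367 mod 360 = 7°
S = 37 + 0.84 × (64 − 37) = 59.68 → 60%
L = 69 + 0.84 × (69 − 69) = 69 → 69%

(7, 60, 69)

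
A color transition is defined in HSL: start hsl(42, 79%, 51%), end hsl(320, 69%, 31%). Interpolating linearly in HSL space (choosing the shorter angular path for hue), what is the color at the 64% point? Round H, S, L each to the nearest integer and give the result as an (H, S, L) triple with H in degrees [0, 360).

(350, 73, 38)

Hue: 320 − 42 = 278°, but |278| > 180 so the shorter arc goes the other way: Δh = 278 − 360 = -82°.
H = 42 + 0.64 × (-82) = -10.48 → -10 → -10 mod 360 = 350°
S = 79 + 0.64 × (69 − 79) = 72.6 → 73%
L = 51 + 0.64 × (31 − 51) = 38.2 → 38%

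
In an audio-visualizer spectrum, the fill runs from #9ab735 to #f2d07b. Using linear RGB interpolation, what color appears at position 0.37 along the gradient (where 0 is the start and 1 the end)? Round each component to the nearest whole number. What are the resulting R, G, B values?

(187, 192, 79)

#9ab735 → (154, 183, 53); #f2d07b → (242, 208, 123).
R = 154 + 0.37 × (242 − 154) = 154 + 0.37 × 88 = 186.56 → 187
G = 183 + 0.37 × (208 − 183) = 183 + 0.37 × 25 = 192.25 → 192
B = 53 + 0.37 × (123 − 53) = 53 + 0.37 × 70 = 78.9 → 79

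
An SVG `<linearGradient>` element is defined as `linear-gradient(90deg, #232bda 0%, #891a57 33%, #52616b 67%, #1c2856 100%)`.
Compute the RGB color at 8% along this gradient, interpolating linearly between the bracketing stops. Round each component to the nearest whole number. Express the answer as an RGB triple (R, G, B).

8% lies between the 0% and 33% stops, so the local fraction is t = (8 − 0)/(33 − 0) = 8/33 ≈ 0.2424.
#232bda → (35, 43, 218); #891a57 → (137, 26, 87).
R = 35 + 0.2424 × (137 − 35) = 59.725 → 60
G = 43 + 0.2424 × (26 − 43) = 38.879 → 39
B = 218 + 0.2424 × (87 − 218) = 186.246 → 186

(60, 39, 186)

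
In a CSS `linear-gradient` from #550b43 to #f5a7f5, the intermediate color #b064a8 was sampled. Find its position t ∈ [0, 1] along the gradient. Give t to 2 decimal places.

0.57

Invert the lerp on the B channel (largest span, 178): t = (168 − 67) / (245 − 67) = 101/178 = 0.56742.
Check on R: (176 − 85)/(245 − 85) = 0.5687 ✓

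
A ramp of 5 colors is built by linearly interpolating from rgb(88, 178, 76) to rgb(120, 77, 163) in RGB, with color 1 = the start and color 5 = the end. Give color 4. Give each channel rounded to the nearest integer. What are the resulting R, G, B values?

(112, 102, 141)

With 5 swatches and endpoints inclusive, swatch 4 sits at t = (4 − 1)/(5 − 1) = 3/4 ≈ 0.75.
R = 88 + 0.75 × (120 − 88) = 112 → 112
G = 178 + 0.75 × (77 − 178) = 102.25 → 102
B = 76 + 0.75 × (163 − 76) = 141.25 → 141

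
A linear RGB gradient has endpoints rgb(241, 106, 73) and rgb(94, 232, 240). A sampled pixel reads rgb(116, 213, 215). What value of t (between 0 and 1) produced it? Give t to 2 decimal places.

0.85

Invert the lerp on the B channel (largest span, 167): t = (215 − 73) / (240 − 73) = 142/167 = 0.8503.
Check on R: (116 − 241)/(94 − 241) = 0.8503 ✓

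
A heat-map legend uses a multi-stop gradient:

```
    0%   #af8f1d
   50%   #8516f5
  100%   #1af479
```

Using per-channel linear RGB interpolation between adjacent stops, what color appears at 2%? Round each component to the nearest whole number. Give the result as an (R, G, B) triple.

(173, 138, 38)

2% lies between the 0% and 50% stops, so the local fraction is t = (2 − 0)/(50 − 0) = 2/50 ≈ 0.04.
#af8f1d → (175, 143, 29); #8516f5 → (133, 22, 245).
R = 175 + 0.04 × (133 − 175) = 173.32 → 173
G = 143 + 0.04 × (22 − 143) = 138.16 → 138
B = 29 + 0.04 × (245 − 29) = 37.64 → 38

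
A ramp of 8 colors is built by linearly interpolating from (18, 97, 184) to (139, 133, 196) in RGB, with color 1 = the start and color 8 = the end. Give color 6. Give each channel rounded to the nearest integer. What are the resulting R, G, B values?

(104, 123, 193)

With 8 swatches and endpoints inclusive, swatch 6 sits at t = (6 − 1)/(8 − 1) = 5/7 ≈ 0.7143.
R = 18 + 0.7143 × (139 − 18) = 104.43 → 104
G = 97 + 0.7143 × (133 − 97) = 122.715 → 123
B = 184 + 0.7143 × (196 − 184) = 192.572 → 193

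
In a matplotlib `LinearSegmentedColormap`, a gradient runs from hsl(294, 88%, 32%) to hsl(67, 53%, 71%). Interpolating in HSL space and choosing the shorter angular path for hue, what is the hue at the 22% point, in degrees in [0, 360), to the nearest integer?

Hue: 67 − 294 = -227°, but |-227| > 180 so the shorter arc goes the other way: Δh = -227 + 360 = 133°.
H = 294 + 0.22 × (133) = 323.26 → 323°

323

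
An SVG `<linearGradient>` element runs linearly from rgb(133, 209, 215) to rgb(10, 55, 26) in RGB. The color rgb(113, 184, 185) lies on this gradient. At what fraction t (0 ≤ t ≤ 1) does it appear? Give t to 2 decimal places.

0.16

Invert the lerp on the B channel (largest span, 189): t = (185 − 215) / (26 − 215) = -30/-189 = 0.15873.
Check on R: (113 − 133)/(10 − 133) = 0.1626 ✓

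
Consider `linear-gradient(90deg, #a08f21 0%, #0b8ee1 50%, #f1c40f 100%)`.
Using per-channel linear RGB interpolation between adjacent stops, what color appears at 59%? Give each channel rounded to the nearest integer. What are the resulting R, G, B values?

59% lies between the 50% and 100% stops, so the local fraction is t = (59 − 50)/(100 − 50) = 9/50 ≈ 0.18.
#0b8ee1 → (11, 142, 225); #f1c40f → (241, 196, 15).
R = 11 + 0.18 × (241 − 11) = 52.4 → 52
G = 142 + 0.18 × (196 − 142) = 151.72 → 152
B = 225 + 0.18 × (15 − 225) = 187.2 → 187

(52, 152, 187)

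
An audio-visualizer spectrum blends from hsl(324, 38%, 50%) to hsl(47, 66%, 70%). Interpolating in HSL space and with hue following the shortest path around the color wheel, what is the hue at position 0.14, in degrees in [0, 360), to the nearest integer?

Hue: 47 − 324 = -277°, but |-277| > 180 so the shorter arc goes the other way: Δh = -277 + 360 = 83°.
H = 324 + 0.14 × (83) = 335.62 → 336°

336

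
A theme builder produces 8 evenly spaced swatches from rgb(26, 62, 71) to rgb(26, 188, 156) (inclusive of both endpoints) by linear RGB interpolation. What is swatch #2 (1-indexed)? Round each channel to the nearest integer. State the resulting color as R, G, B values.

With 8 swatches and endpoints inclusive, swatch 2 sits at t = (2 − 1)/(8 − 1) = 1/7 ≈ 0.1429.
R = 26 + 0.1429 × (26 − 26) = 26 → 26
G = 62 + 0.1429 × (188 − 62) = 80.005 → 80
B = 71 + 0.1429 × (156 − 71) = 83.147 → 83

(26, 80, 83)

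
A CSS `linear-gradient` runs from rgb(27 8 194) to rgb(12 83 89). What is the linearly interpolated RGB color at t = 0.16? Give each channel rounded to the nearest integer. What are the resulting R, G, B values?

(25, 20, 177)

R = 27 + 0.16 × (12 − 27) = 27 + 0.16 × -15 = 24.6 → 25
G = 8 + 0.16 × (83 − 8) = 8 + 0.16 × 75 = 20 → 20
B = 194 + 0.16 × (89 − 194) = 194 + 0.16 × -105 = 177.2 → 177
So the blended color is (25, 20, 177), about #1914b1.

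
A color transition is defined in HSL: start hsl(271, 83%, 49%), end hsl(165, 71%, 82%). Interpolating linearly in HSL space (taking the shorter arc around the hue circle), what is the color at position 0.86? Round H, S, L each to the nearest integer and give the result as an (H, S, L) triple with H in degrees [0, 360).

Hue arc: Δh = 165 − 271 = -106° (|Δh| ≤ 180, already the shorter path).
H = 271 + 0.86 × (-106) = 179.84 → 180°
S = 83 + 0.86 × (71 − 83) = 72.68 → 73%
L = 49 + 0.86 × (82 − 49) = 77.38 → 77%

(180, 73, 77)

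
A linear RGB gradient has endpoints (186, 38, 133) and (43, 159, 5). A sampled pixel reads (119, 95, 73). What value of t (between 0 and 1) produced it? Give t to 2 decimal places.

0.47

Invert the lerp on the R channel (largest span, 143): t = (119 − 186) / (43 − 186) = -67/-143 = 0.46853.
Check on G: (95 − 38)/(159 − 38) = 0.4711 ✓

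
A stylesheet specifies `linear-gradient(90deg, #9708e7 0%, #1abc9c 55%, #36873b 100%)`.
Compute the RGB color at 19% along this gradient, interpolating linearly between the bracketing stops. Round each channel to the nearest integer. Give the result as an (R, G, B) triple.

(108, 70, 205)

19% lies between the 0% and 55% stops, so the local fraction is t = (19 − 0)/(55 − 0) = 19/55 ≈ 0.3455.
#9708e7 → (151, 8, 231); #1abc9c → (26, 188, 156).
R = 151 + 0.3455 × (26 − 151) = 107.812 → 108
G = 8 + 0.3455 × (188 − 8) = 70.19 → 70
B = 231 + 0.3455 × (156 − 231) = 205.088 → 205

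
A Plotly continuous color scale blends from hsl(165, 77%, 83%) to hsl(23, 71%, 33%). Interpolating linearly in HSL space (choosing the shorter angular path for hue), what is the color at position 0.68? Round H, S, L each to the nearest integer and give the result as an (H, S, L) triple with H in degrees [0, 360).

Hue arc: Δh = 23 − 165 = -142° (|Δh| ≤ 180, already the shorter path).
H = 165 + 0.68 × (-142) = 68.44 → 68°
S = 77 + 0.68 × (71 − 77) = 72.92 → 73%
L = 83 + 0.68 × (33 − 83) = 49 → 49%

(68, 73, 49)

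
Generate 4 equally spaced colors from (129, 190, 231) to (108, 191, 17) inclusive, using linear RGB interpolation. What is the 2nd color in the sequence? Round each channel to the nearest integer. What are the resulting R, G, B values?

With 4 swatches and endpoints inclusive, swatch 2 sits at t = (2 − 1)/(4 − 1) = 1/3 ≈ 0.3333.
R = 129 + 0.3333 × (108 − 129) = 122.001 → 122
G = 190 + 0.3333 × (191 − 190) = 190.333 → 190
B = 231 + 0.3333 × (17 − 231) = 159.674 → 160

(122, 190, 160)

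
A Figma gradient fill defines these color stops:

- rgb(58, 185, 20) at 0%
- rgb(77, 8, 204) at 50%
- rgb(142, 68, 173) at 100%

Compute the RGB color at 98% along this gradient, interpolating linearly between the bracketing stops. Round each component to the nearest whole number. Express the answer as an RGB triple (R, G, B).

(139, 66, 174)

98% lies between the 50% and 100% stops, so the local fraction is t = (98 − 50)/(100 − 50) = 48/50 ≈ 0.96.
R = 77 + 0.96 × (142 − 77) = 139.4 → 139
G = 8 + 0.96 × (68 − 8) = 65.6 → 66
B = 204 + 0.96 × (173 − 204) = 174.24 → 174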